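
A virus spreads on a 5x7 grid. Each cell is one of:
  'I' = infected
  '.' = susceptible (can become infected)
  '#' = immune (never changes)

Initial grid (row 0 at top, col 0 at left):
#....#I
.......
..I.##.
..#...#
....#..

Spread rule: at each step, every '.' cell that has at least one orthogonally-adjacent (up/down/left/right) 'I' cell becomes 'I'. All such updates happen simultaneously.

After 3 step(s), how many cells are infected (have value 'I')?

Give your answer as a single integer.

Answer: 22

Derivation:
Step 0 (initial): 2 infected
Step 1: +4 new -> 6 infected
Step 2: +8 new -> 14 infected
Step 3: +8 new -> 22 infected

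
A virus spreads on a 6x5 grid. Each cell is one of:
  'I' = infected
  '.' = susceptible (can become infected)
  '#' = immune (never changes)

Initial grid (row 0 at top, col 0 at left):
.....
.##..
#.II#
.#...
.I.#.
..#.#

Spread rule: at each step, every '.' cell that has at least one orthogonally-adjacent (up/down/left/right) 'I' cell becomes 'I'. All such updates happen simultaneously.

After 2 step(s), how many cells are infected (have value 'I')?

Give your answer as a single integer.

Step 0 (initial): 3 infected
Step 1: +7 new -> 10 infected
Step 2: +5 new -> 15 infected

Answer: 15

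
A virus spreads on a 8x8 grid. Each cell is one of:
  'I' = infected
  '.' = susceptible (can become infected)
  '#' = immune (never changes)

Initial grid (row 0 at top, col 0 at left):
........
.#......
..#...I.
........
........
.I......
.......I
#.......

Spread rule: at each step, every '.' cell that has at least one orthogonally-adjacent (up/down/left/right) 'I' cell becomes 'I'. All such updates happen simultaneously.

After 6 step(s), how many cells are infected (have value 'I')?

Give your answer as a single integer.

Step 0 (initial): 3 infected
Step 1: +11 new -> 14 infected
Step 2: +18 new -> 32 infected
Step 3: +16 new -> 48 infected
Step 4: +7 new -> 55 infected
Step 5: +3 new -> 58 infected
Step 6: +2 new -> 60 infected

Answer: 60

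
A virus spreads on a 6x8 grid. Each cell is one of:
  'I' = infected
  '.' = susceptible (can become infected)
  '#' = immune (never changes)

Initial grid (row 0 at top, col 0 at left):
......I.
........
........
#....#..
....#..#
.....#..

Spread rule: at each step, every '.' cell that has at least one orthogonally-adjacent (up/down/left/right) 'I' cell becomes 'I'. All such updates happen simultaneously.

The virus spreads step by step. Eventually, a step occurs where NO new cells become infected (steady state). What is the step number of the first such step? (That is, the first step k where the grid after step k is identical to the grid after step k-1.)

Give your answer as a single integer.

Answer: 12

Derivation:
Step 0 (initial): 1 infected
Step 1: +3 new -> 4 infected
Step 2: +4 new -> 8 infected
Step 3: +5 new -> 13 infected
Step 4: +5 new -> 18 infected
Step 5: +6 new -> 24 infected
Step 6: +5 new -> 29 infected
Step 7: +4 new -> 33 infected
Step 8: +4 new -> 37 infected
Step 9: +3 new -> 40 infected
Step 10: +2 new -> 42 infected
Step 11: +1 new -> 43 infected
Step 12: +0 new -> 43 infected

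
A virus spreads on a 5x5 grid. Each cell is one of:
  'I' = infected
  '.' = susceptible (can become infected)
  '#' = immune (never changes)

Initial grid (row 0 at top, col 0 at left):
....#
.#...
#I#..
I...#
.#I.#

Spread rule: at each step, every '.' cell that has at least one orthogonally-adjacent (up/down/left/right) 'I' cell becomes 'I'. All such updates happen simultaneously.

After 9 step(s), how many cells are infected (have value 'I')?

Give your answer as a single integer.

Step 0 (initial): 3 infected
Step 1: +4 new -> 7 infected
Step 2: +1 new -> 8 infected
Step 3: +1 new -> 9 infected
Step 4: +2 new -> 11 infected
Step 5: +3 new -> 14 infected
Step 6: +1 new -> 15 infected
Step 7: +1 new -> 16 infected
Step 8: +1 new -> 17 infected
Step 9: +1 new -> 18 infected

Answer: 18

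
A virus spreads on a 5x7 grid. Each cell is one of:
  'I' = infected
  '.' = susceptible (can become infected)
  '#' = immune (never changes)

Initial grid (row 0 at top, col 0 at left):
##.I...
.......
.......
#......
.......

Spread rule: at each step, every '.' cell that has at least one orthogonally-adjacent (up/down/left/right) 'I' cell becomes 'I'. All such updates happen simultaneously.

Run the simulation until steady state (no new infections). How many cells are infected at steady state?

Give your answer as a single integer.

Answer: 32

Derivation:
Step 0 (initial): 1 infected
Step 1: +3 new -> 4 infected
Step 2: +4 new -> 8 infected
Step 3: +6 new -> 14 infected
Step 4: +7 new -> 21 infected
Step 5: +6 new -> 27 infected
Step 6: +3 new -> 30 infected
Step 7: +2 new -> 32 infected
Step 8: +0 new -> 32 infected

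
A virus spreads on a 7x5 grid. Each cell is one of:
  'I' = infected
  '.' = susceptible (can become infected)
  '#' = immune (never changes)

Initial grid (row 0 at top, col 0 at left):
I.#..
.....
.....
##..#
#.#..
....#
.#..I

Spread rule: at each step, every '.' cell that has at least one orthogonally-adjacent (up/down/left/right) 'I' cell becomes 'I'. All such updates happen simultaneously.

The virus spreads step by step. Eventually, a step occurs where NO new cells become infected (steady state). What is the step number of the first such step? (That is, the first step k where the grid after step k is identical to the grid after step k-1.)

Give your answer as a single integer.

Step 0 (initial): 2 infected
Step 1: +3 new -> 5 infected
Step 2: +4 new -> 9 infected
Step 3: +4 new -> 13 infected
Step 4: +5 new -> 18 infected
Step 5: +6 new -> 24 infected
Step 6: +3 new -> 27 infected
Step 7: +0 new -> 27 infected

Answer: 7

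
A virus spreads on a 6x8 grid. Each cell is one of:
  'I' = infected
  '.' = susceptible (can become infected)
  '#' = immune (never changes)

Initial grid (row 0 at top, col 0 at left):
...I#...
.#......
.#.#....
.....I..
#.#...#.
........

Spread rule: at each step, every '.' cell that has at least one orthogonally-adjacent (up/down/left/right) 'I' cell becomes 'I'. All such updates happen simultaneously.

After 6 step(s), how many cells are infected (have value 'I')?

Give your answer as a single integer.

Answer: 40

Derivation:
Step 0 (initial): 2 infected
Step 1: +6 new -> 8 infected
Step 2: +10 new -> 18 infected
Step 3: +10 new -> 28 infected
Step 4: +6 new -> 34 infected
Step 5: +5 new -> 39 infected
Step 6: +1 new -> 40 infected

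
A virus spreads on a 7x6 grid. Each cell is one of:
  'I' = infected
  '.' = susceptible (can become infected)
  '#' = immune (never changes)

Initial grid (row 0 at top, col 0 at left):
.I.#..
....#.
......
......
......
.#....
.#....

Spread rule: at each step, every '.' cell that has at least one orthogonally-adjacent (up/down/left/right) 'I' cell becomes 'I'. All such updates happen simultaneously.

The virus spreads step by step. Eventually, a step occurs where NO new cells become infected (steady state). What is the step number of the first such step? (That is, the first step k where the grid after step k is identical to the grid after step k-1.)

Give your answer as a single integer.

Step 0 (initial): 1 infected
Step 1: +3 new -> 4 infected
Step 2: +3 new -> 7 infected
Step 3: +4 new -> 11 infected
Step 4: +4 new -> 15 infected
Step 5: +4 new -> 19 infected
Step 6: +5 new -> 24 infected
Step 7: +6 new -> 30 infected
Step 8: +4 new -> 34 infected
Step 9: +3 new -> 37 infected
Step 10: +1 new -> 38 infected
Step 11: +0 new -> 38 infected

Answer: 11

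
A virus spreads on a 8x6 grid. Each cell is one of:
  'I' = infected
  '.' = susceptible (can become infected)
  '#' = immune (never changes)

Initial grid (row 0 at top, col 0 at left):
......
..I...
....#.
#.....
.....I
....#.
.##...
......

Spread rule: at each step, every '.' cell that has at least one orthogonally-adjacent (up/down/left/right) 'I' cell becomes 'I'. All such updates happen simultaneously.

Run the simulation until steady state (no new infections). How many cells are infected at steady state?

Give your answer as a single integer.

Step 0 (initial): 2 infected
Step 1: +7 new -> 9 infected
Step 2: +11 new -> 20 infected
Step 3: +10 new -> 30 infected
Step 4: +5 new -> 35 infected
Step 5: +3 new -> 38 infected
Step 6: +2 new -> 40 infected
Step 7: +2 new -> 42 infected
Step 8: +1 new -> 43 infected
Step 9: +0 new -> 43 infected

Answer: 43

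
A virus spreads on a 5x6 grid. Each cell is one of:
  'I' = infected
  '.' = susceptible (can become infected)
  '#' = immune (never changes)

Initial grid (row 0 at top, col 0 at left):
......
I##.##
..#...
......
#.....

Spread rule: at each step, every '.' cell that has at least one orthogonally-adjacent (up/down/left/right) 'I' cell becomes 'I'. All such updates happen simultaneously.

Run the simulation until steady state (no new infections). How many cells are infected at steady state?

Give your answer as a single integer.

Answer: 24

Derivation:
Step 0 (initial): 1 infected
Step 1: +2 new -> 3 infected
Step 2: +3 new -> 6 infected
Step 3: +2 new -> 8 infected
Step 4: +3 new -> 11 infected
Step 5: +4 new -> 15 infected
Step 6: +4 new -> 19 infected
Step 7: +3 new -> 22 infected
Step 8: +2 new -> 24 infected
Step 9: +0 new -> 24 infected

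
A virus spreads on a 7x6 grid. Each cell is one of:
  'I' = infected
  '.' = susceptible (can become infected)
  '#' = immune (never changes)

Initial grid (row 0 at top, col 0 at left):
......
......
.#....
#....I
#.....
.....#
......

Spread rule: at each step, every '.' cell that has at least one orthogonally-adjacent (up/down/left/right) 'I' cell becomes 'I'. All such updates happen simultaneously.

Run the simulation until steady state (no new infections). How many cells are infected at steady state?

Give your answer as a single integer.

Answer: 38

Derivation:
Step 0 (initial): 1 infected
Step 1: +3 new -> 4 infected
Step 2: +4 new -> 8 infected
Step 3: +6 new -> 14 infected
Step 4: +7 new -> 21 infected
Step 5: +6 new -> 27 infected
Step 6: +4 new -> 31 infected
Step 7: +4 new -> 35 infected
Step 8: +3 new -> 38 infected
Step 9: +0 new -> 38 infected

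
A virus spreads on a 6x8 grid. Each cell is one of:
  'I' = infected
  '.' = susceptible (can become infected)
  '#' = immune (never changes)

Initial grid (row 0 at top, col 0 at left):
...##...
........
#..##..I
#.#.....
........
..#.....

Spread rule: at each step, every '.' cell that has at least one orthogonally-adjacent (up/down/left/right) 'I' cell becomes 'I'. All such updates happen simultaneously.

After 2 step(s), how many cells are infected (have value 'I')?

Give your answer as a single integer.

Answer: 9

Derivation:
Step 0 (initial): 1 infected
Step 1: +3 new -> 4 infected
Step 2: +5 new -> 9 infected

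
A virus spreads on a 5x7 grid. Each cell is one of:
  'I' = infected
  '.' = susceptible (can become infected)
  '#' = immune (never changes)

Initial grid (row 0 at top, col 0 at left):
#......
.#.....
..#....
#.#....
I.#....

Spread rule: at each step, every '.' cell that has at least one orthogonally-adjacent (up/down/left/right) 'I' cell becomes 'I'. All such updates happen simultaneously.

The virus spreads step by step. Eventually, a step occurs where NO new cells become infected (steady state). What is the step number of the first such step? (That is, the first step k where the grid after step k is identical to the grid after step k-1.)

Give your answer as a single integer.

Answer: 6

Derivation:
Step 0 (initial): 1 infected
Step 1: +1 new -> 2 infected
Step 2: +1 new -> 3 infected
Step 3: +1 new -> 4 infected
Step 4: +1 new -> 5 infected
Step 5: +1 new -> 6 infected
Step 6: +0 new -> 6 infected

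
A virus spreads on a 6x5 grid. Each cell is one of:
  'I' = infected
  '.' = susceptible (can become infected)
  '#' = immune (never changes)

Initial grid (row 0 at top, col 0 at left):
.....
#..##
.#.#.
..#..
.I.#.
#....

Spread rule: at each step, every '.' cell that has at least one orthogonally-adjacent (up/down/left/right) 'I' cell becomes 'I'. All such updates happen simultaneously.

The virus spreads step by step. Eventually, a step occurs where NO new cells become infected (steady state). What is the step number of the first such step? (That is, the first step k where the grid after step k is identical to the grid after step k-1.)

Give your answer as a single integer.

Answer: 8

Derivation:
Step 0 (initial): 1 infected
Step 1: +4 new -> 5 infected
Step 2: +2 new -> 7 infected
Step 3: +2 new -> 9 infected
Step 4: +1 new -> 10 infected
Step 5: +1 new -> 11 infected
Step 6: +1 new -> 12 infected
Step 7: +2 new -> 14 infected
Step 8: +0 new -> 14 infected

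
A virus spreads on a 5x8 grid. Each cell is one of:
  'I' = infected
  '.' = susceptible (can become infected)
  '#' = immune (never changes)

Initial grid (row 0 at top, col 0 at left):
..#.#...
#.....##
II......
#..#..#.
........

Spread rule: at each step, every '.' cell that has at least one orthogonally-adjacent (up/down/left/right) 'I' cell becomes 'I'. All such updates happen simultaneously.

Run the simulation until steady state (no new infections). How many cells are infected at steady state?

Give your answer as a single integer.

Step 0 (initial): 2 infected
Step 1: +3 new -> 5 infected
Step 2: +5 new -> 10 infected
Step 3: +5 new -> 15 infected
Step 4: +5 new -> 20 infected
Step 5: +4 new -> 24 infected
Step 6: +3 new -> 27 infected
Step 7: +3 new -> 30 infected
Step 8: +2 new -> 32 infected
Step 9: +0 new -> 32 infected

Answer: 32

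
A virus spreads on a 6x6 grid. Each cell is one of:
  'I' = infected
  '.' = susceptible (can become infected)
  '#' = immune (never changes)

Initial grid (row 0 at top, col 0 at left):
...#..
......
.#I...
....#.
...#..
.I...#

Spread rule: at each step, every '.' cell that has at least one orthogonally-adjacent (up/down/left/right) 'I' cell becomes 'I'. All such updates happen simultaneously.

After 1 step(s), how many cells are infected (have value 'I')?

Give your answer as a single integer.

Answer: 8

Derivation:
Step 0 (initial): 2 infected
Step 1: +6 new -> 8 infected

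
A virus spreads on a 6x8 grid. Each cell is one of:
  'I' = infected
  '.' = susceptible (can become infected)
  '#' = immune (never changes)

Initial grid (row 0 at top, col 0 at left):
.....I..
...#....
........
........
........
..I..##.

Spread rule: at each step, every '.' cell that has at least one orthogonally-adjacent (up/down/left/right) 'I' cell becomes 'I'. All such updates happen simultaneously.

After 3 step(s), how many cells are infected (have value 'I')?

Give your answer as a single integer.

Answer: 28

Derivation:
Step 0 (initial): 2 infected
Step 1: +6 new -> 8 infected
Step 2: +10 new -> 18 infected
Step 3: +10 new -> 28 infected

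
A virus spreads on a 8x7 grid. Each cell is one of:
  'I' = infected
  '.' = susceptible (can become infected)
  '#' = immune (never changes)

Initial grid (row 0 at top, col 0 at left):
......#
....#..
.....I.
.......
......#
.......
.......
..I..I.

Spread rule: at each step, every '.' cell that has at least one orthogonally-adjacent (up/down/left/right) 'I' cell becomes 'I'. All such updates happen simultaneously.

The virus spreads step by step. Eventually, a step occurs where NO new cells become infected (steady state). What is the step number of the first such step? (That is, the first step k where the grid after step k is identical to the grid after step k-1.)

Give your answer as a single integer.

Answer: 8

Derivation:
Step 0 (initial): 3 infected
Step 1: +10 new -> 13 infected
Step 2: +13 new -> 26 infected
Step 3: +11 new -> 37 infected
Step 4: +7 new -> 44 infected
Step 5: +5 new -> 49 infected
Step 6: +3 new -> 52 infected
Step 7: +1 new -> 53 infected
Step 8: +0 new -> 53 infected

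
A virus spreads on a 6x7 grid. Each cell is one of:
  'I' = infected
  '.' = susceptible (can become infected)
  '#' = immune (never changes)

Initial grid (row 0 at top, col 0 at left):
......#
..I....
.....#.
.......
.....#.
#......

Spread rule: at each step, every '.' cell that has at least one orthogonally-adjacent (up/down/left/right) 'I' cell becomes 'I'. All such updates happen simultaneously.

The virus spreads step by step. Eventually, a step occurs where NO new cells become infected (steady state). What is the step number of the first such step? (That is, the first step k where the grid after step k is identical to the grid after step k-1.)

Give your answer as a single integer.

Answer: 9

Derivation:
Step 0 (initial): 1 infected
Step 1: +4 new -> 5 infected
Step 2: +7 new -> 12 infected
Step 3: +8 new -> 20 infected
Step 4: +7 new -> 27 infected
Step 5: +6 new -> 33 infected
Step 6: +2 new -> 35 infected
Step 7: +2 new -> 37 infected
Step 8: +1 new -> 38 infected
Step 9: +0 new -> 38 infected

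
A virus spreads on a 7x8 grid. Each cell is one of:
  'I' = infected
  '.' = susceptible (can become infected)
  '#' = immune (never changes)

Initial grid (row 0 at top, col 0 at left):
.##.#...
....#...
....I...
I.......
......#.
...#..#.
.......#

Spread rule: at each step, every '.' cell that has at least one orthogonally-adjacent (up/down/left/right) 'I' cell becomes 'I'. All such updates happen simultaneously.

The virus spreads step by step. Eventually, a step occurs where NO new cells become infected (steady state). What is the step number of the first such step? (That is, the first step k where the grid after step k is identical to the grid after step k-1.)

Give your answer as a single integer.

Step 0 (initial): 2 infected
Step 1: +6 new -> 8 infected
Step 2: +12 new -> 20 infected
Step 3: +14 new -> 34 infected
Step 4: +7 new -> 41 infected
Step 5: +5 new -> 46 infected
Step 6: +2 new -> 48 infected
Step 7: +0 new -> 48 infected

Answer: 7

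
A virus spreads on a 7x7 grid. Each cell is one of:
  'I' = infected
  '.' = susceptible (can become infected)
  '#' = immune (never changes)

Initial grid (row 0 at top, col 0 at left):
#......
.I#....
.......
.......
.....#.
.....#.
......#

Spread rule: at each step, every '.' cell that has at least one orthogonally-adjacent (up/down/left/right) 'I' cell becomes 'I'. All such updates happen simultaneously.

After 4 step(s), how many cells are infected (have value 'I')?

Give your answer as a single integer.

Step 0 (initial): 1 infected
Step 1: +3 new -> 4 infected
Step 2: +4 new -> 8 infected
Step 3: +5 new -> 13 infected
Step 4: +7 new -> 20 infected

Answer: 20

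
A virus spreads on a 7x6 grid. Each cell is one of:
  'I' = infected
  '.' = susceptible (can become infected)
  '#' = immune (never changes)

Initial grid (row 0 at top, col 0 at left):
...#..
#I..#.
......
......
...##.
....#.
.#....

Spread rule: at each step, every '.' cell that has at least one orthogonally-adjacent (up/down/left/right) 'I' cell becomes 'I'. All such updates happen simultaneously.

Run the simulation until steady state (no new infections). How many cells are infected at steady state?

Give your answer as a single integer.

Step 0 (initial): 1 infected
Step 1: +3 new -> 4 infected
Step 2: +6 new -> 10 infected
Step 3: +4 new -> 14 infected
Step 4: +5 new -> 19 infected
Step 5: +4 new -> 23 infected
Step 6: +5 new -> 28 infected
Step 7: +3 new -> 31 infected
Step 8: +3 new -> 34 infected
Step 9: +1 new -> 35 infected
Step 10: +0 new -> 35 infected

Answer: 35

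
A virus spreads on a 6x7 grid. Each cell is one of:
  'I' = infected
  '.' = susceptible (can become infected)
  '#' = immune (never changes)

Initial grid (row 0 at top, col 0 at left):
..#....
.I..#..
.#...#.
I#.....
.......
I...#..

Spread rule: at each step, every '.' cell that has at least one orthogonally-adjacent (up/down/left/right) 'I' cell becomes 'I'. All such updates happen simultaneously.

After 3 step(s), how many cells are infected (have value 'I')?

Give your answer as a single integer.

Answer: 19

Derivation:
Step 0 (initial): 3 infected
Step 1: +6 new -> 9 infected
Step 2: +5 new -> 14 infected
Step 3: +5 new -> 19 infected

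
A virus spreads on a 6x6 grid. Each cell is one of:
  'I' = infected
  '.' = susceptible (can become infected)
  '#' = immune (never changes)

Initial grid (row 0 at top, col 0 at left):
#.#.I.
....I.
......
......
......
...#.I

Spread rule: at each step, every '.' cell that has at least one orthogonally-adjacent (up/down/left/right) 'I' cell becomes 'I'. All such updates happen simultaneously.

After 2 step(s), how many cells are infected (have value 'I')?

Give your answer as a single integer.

Answer: 16

Derivation:
Step 0 (initial): 3 infected
Step 1: +7 new -> 10 infected
Step 2: +6 new -> 16 infected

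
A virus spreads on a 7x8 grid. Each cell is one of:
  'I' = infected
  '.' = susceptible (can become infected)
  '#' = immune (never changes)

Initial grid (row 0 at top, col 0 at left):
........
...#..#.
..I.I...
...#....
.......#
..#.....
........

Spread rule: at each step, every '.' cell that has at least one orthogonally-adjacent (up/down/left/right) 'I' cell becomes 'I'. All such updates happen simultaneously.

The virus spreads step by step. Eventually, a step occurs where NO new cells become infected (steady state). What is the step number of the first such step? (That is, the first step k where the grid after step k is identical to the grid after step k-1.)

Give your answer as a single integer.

Answer: 8

Derivation:
Step 0 (initial): 2 infected
Step 1: +7 new -> 9 infected
Step 2: +10 new -> 19 infected
Step 3: +11 new -> 30 infected
Step 4: +10 new -> 40 infected
Step 5: +6 new -> 46 infected
Step 6: +4 new -> 50 infected
Step 7: +1 new -> 51 infected
Step 8: +0 new -> 51 infected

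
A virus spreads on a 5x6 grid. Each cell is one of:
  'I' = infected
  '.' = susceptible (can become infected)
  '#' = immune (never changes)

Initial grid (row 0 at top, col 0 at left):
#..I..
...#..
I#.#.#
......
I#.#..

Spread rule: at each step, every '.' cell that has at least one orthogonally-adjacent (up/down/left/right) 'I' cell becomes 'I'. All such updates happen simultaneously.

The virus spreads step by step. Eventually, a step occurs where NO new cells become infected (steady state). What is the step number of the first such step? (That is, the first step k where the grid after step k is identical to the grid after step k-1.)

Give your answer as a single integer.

Step 0 (initial): 3 infected
Step 1: +4 new -> 7 infected
Step 2: +6 new -> 13 infected
Step 3: +4 new -> 17 infected
Step 4: +3 new -> 20 infected
Step 5: +2 new -> 22 infected
Step 6: +1 new -> 23 infected
Step 7: +0 new -> 23 infected

Answer: 7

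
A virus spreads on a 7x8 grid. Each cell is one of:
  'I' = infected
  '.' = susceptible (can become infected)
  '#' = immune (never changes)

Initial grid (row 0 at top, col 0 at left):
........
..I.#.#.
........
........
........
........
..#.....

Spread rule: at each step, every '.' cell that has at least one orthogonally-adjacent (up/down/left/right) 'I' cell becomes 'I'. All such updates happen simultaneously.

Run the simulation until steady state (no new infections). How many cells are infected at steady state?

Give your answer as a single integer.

Answer: 53

Derivation:
Step 0 (initial): 1 infected
Step 1: +4 new -> 5 infected
Step 2: +6 new -> 11 infected
Step 3: +7 new -> 18 infected
Step 4: +7 new -> 25 infected
Step 5: +8 new -> 33 infected
Step 6: +8 new -> 41 infected
Step 7: +6 new -> 47 infected
Step 8: +3 new -> 50 infected
Step 9: +2 new -> 52 infected
Step 10: +1 new -> 53 infected
Step 11: +0 new -> 53 infected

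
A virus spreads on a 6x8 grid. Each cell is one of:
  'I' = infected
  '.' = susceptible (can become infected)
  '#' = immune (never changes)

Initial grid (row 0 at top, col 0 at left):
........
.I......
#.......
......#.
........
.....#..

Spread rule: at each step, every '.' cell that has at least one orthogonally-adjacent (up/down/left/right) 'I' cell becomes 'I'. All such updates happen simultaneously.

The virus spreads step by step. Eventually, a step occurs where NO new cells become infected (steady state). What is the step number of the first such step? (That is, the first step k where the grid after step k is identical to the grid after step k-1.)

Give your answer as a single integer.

Step 0 (initial): 1 infected
Step 1: +4 new -> 5 infected
Step 2: +5 new -> 10 infected
Step 3: +6 new -> 16 infected
Step 4: +7 new -> 23 infected
Step 5: +7 new -> 30 infected
Step 6: +6 new -> 36 infected
Step 7: +4 new -> 40 infected
Step 8: +2 new -> 42 infected
Step 9: +2 new -> 44 infected
Step 10: +1 new -> 45 infected
Step 11: +0 new -> 45 infected

Answer: 11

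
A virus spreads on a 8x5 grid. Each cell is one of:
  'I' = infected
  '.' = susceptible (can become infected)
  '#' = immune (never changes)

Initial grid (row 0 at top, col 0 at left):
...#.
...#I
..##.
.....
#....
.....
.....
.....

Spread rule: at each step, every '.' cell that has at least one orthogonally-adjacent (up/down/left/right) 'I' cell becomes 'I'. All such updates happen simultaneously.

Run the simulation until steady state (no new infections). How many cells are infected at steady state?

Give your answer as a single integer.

Answer: 35

Derivation:
Step 0 (initial): 1 infected
Step 1: +2 new -> 3 infected
Step 2: +1 new -> 4 infected
Step 3: +2 new -> 6 infected
Step 4: +3 new -> 9 infected
Step 5: +4 new -> 13 infected
Step 6: +6 new -> 19 infected
Step 7: +5 new -> 24 infected
Step 8: +6 new -> 30 infected
Step 9: +4 new -> 34 infected
Step 10: +1 new -> 35 infected
Step 11: +0 new -> 35 infected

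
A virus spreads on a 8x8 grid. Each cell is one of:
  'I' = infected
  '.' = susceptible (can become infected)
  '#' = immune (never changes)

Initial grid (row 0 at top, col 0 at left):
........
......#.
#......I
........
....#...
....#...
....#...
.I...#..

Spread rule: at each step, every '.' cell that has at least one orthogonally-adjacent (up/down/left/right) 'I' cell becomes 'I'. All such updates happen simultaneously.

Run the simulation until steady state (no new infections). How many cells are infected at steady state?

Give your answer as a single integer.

Step 0 (initial): 2 infected
Step 1: +6 new -> 8 infected
Step 2: +8 new -> 16 infected
Step 3: +11 new -> 27 infected
Step 4: +11 new -> 38 infected
Step 5: +11 new -> 49 infected
Step 6: +5 new -> 54 infected
Step 7: +3 new -> 57 infected
Step 8: +1 new -> 58 infected
Step 9: +0 new -> 58 infected

Answer: 58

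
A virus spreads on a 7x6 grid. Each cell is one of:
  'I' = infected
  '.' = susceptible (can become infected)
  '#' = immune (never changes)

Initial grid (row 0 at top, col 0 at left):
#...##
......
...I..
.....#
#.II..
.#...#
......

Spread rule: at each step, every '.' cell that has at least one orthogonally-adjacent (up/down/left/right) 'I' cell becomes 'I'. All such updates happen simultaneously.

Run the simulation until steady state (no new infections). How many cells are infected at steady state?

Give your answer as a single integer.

Answer: 35

Derivation:
Step 0 (initial): 3 infected
Step 1: +9 new -> 12 infected
Step 2: +11 new -> 23 infected
Step 3: +7 new -> 30 infected
Step 4: +4 new -> 34 infected
Step 5: +1 new -> 35 infected
Step 6: +0 new -> 35 infected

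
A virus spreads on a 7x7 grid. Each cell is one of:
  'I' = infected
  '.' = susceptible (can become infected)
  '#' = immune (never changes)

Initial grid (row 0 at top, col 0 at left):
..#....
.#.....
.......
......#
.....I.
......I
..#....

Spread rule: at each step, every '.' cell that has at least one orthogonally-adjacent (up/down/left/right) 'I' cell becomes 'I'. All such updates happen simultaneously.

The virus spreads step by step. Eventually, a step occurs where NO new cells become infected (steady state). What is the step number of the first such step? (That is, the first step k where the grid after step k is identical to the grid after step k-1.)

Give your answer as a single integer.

Step 0 (initial): 2 infected
Step 1: +5 new -> 7 infected
Step 2: +5 new -> 12 infected
Step 3: +7 new -> 19 infected
Step 4: +8 new -> 27 infected
Step 5: +7 new -> 34 infected
Step 6: +6 new -> 40 infected
Step 7: +2 new -> 42 infected
Step 8: +1 new -> 43 infected
Step 9: +1 new -> 44 infected
Step 10: +1 new -> 45 infected
Step 11: +0 new -> 45 infected

Answer: 11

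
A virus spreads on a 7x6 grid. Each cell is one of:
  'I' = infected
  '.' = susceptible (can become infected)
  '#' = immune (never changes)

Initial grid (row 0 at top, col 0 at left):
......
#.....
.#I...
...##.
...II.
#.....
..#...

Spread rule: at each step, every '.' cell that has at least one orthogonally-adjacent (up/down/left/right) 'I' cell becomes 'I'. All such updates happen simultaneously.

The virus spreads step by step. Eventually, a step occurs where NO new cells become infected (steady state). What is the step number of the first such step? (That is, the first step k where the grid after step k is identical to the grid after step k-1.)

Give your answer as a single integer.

Step 0 (initial): 3 infected
Step 1: +7 new -> 10 infected
Step 2: +11 new -> 21 infected
Step 3: +8 new -> 29 infected
Step 4: +5 new -> 34 infected
Step 5: +2 new -> 36 infected
Step 6: +0 new -> 36 infected

Answer: 6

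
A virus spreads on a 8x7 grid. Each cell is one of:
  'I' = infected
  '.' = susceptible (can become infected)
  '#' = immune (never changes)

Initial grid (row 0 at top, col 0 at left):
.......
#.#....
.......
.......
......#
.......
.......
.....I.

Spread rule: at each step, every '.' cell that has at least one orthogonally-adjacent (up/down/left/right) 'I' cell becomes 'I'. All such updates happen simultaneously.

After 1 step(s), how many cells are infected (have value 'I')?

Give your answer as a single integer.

Step 0 (initial): 1 infected
Step 1: +3 new -> 4 infected

Answer: 4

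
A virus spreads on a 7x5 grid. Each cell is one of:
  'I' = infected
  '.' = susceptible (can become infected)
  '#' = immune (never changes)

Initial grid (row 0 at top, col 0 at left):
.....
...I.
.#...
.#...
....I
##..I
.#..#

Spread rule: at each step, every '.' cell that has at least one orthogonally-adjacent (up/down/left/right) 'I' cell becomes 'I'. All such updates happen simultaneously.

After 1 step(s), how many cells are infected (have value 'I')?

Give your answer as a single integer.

Step 0 (initial): 3 infected
Step 1: +7 new -> 10 infected

Answer: 10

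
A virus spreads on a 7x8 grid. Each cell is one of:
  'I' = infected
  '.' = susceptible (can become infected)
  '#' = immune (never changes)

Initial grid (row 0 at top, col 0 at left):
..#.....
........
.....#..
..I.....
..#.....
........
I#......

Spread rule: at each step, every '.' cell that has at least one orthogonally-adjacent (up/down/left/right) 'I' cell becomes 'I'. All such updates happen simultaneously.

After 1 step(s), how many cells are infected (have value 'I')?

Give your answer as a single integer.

Answer: 6

Derivation:
Step 0 (initial): 2 infected
Step 1: +4 new -> 6 infected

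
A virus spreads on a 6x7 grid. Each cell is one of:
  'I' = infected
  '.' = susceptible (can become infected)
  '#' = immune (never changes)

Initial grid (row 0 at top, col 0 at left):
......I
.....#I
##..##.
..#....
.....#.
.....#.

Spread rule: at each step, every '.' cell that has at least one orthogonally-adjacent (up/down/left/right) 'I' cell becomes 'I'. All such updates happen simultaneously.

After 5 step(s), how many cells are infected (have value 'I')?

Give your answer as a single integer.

Answer: 19

Derivation:
Step 0 (initial): 2 infected
Step 1: +2 new -> 4 infected
Step 2: +2 new -> 6 infected
Step 3: +4 new -> 10 infected
Step 4: +4 new -> 14 infected
Step 5: +5 new -> 19 infected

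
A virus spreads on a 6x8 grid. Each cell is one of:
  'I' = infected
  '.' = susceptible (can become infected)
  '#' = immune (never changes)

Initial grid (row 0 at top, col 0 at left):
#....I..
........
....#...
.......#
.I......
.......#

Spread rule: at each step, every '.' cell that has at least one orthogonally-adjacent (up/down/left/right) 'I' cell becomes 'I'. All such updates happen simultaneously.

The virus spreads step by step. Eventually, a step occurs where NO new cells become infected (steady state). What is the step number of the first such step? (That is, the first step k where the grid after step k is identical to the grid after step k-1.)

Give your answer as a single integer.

Answer: 7

Derivation:
Step 0 (initial): 2 infected
Step 1: +7 new -> 9 infected
Step 2: +11 new -> 20 infected
Step 3: +11 new -> 31 infected
Step 4: +9 new -> 40 infected
Step 5: +2 new -> 42 infected
Step 6: +2 new -> 44 infected
Step 7: +0 new -> 44 infected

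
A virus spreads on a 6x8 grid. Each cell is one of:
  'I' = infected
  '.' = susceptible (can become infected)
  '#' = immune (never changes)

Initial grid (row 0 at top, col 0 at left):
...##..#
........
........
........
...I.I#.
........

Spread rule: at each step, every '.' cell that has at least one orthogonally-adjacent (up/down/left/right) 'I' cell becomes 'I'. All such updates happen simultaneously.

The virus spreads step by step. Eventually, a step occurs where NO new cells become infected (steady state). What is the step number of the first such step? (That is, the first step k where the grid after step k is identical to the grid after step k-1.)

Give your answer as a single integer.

Answer: 8

Derivation:
Step 0 (initial): 2 infected
Step 1: +6 new -> 8 infected
Step 2: +9 new -> 17 infected
Step 3: +10 new -> 27 infected
Step 4: +9 new -> 36 infected
Step 5: +5 new -> 41 infected
Step 6: +2 new -> 43 infected
Step 7: +1 new -> 44 infected
Step 8: +0 new -> 44 infected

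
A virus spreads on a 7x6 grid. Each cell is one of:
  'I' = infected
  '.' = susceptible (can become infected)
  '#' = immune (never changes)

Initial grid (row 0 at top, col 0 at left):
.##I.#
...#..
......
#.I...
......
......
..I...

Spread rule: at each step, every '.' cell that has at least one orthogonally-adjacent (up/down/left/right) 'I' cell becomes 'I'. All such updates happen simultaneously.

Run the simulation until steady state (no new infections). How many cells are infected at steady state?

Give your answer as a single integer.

Answer: 37

Derivation:
Step 0 (initial): 3 infected
Step 1: +8 new -> 11 infected
Step 2: +11 new -> 22 infected
Step 3: +10 new -> 32 infected
Step 4: +4 new -> 36 infected
Step 5: +1 new -> 37 infected
Step 6: +0 new -> 37 infected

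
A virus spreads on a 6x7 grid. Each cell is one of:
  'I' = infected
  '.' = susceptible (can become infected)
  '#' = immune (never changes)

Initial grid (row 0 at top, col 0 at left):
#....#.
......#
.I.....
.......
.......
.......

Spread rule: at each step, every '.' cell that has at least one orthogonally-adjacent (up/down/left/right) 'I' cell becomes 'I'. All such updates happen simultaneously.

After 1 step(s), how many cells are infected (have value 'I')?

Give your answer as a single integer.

Answer: 5

Derivation:
Step 0 (initial): 1 infected
Step 1: +4 new -> 5 infected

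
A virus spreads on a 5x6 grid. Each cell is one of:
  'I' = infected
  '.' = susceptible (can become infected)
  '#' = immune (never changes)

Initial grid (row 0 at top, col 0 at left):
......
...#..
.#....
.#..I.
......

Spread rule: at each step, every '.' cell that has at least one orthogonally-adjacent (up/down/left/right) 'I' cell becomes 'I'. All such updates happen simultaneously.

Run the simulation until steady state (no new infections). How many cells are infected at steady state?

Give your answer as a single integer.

Step 0 (initial): 1 infected
Step 1: +4 new -> 5 infected
Step 2: +6 new -> 11 infected
Step 3: +4 new -> 15 infected
Step 4: +4 new -> 19 infected
Step 5: +3 new -> 22 infected
Step 6: +3 new -> 25 infected
Step 7: +2 new -> 27 infected
Step 8: +0 new -> 27 infected

Answer: 27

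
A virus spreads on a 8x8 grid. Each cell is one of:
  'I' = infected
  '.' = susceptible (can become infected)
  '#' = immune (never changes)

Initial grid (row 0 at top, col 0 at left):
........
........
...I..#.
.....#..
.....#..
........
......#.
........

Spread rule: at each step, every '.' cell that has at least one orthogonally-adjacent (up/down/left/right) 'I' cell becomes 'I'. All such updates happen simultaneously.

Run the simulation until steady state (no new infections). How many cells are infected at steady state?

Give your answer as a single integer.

Step 0 (initial): 1 infected
Step 1: +4 new -> 5 infected
Step 2: +8 new -> 13 infected
Step 3: +9 new -> 22 infected
Step 4: +9 new -> 31 infected
Step 5: +9 new -> 40 infected
Step 6: +8 new -> 48 infected
Step 7: +6 new -> 54 infected
Step 8: +5 new -> 59 infected
Step 9: +1 new -> 60 infected
Step 10: +0 new -> 60 infected

Answer: 60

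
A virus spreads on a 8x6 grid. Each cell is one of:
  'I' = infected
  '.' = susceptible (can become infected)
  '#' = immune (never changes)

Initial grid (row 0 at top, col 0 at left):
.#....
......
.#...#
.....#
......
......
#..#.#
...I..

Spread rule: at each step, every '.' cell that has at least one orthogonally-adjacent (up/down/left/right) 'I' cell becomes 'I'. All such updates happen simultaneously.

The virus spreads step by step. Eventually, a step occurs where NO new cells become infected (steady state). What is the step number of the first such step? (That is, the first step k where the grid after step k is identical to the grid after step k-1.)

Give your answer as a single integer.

Answer: 11

Derivation:
Step 0 (initial): 1 infected
Step 1: +2 new -> 3 infected
Step 2: +4 new -> 7 infected
Step 3: +4 new -> 11 infected
Step 4: +5 new -> 16 infected
Step 5: +6 new -> 22 infected
Step 6: +5 new -> 27 infected
Step 7: +4 new -> 31 infected
Step 8: +6 new -> 37 infected
Step 9: +3 new -> 40 infected
Step 10: +1 new -> 41 infected
Step 11: +0 new -> 41 infected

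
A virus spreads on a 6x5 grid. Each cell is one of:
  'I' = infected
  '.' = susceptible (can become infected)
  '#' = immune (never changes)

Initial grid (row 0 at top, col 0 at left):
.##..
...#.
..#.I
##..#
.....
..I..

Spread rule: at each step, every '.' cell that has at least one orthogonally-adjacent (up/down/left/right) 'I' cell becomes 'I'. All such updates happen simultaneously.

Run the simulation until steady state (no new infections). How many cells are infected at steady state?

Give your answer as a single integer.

Answer: 17

Derivation:
Step 0 (initial): 2 infected
Step 1: +5 new -> 7 infected
Step 2: +7 new -> 14 infected
Step 3: +3 new -> 17 infected
Step 4: +0 new -> 17 infected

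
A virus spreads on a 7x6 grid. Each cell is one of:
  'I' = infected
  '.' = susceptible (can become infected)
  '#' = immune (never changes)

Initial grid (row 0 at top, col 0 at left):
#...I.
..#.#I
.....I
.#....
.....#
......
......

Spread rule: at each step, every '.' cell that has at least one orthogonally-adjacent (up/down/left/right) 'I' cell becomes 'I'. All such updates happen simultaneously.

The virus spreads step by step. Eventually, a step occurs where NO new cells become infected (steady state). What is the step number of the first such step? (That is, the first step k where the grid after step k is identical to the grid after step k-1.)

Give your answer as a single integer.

Answer: 10

Derivation:
Step 0 (initial): 3 infected
Step 1: +4 new -> 7 infected
Step 2: +4 new -> 11 infected
Step 3: +4 new -> 15 infected
Step 4: +5 new -> 20 infected
Step 5: +6 new -> 26 infected
Step 6: +5 new -> 31 infected
Step 7: +3 new -> 34 infected
Step 8: +2 new -> 36 infected
Step 9: +1 new -> 37 infected
Step 10: +0 new -> 37 infected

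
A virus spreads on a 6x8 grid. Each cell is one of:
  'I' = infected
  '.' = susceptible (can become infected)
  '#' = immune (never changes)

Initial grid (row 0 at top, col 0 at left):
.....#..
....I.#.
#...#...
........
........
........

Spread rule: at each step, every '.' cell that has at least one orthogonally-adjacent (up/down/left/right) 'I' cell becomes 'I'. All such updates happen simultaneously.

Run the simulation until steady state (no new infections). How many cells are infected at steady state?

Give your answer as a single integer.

Step 0 (initial): 1 infected
Step 1: +3 new -> 4 infected
Step 2: +4 new -> 8 infected
Step 3: +6 new -> 14 infected
Step 4: +9 new -> 23 infected
Step 5: +9 new -> 32 infected
Step 6: +7 new -> 39 infected
Step 7: +4 new -> 43 infected
Step 8: +1 new -> 44 infected
Step 9: +0 new -> 44 infected

Answer: 44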